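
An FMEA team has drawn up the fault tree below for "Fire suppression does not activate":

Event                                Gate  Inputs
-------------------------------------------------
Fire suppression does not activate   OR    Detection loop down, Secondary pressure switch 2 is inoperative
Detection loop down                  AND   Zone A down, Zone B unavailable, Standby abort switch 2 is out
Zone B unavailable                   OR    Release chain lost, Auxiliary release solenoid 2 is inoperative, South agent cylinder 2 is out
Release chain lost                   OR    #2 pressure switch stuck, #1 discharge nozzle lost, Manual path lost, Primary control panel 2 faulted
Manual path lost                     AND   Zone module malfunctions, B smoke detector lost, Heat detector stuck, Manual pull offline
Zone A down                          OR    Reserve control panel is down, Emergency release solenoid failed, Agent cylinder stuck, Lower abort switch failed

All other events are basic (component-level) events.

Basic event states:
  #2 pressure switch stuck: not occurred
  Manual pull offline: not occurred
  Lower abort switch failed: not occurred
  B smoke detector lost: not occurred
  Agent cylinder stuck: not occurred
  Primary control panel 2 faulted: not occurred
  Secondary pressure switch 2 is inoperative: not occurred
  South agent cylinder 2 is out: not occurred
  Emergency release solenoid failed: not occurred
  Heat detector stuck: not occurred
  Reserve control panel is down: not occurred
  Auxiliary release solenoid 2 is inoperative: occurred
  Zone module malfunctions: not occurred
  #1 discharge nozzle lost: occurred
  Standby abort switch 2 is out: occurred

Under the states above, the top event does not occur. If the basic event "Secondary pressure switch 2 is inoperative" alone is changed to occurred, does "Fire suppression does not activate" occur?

Yes

Counterfactual: set "Secondary pressure switch 2 is inoperative" to occurred.
Zone A down [OR]: Reserve control panel is down=not, Emergency release solenoid failed=not, Agent cylinder stuck=not, Lower abort switch failed=not → no input occurs → does not occur.
Manual path lost [AND]: Zone module malfunctions=not, B smoke detector lost=not, Heat detector stuck=not, Manual pull offline=not → not all inputs occur → does not occur.
Release chain lost [OR]: #2 pressure switch stuck=not, #1 discharge nozzle lost=occurs, Manual path lost=not, Primary control panel 2 faulted=not → at least one input occurs → occurs.
Zone B unavailable [OR]: Release chain lost=occurs, Auxiliary release solenoid 2 is inoperative=occurs, South agent cylinder 2 is out=not → at least one input occurs → occurs.
Detection loop down [AND]: Zone A down=not, Zone B unavailable=occurs, Standby abort switch 2 is out=occurs → not all inputs occur → does not occur.
Fire suppression does not activate [OR]: Detection loop down=not, Secondary pressure switch 2 is inoperative=occurs → at least one input occurs → occurs.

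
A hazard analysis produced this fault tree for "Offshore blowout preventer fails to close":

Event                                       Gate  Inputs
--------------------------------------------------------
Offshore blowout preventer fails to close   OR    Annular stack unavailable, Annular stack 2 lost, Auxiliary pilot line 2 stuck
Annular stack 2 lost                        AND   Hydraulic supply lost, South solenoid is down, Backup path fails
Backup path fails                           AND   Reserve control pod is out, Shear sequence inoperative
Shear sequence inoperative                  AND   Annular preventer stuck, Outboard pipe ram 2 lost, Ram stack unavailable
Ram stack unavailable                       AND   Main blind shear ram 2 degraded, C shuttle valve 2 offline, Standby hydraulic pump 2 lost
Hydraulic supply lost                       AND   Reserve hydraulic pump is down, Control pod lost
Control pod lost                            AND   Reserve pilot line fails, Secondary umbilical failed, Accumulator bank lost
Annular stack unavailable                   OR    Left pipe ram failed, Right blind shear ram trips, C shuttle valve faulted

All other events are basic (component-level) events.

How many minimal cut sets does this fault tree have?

5

Annular stack unavailable [OR]: union of children's cut sets → 3 cut set(s).
Control pod lost [AND]: one cut set from each child combined → 1 × 1 × 1 = 1 cut set(s).
Hydraulic supply lost [AND]: one cut set from each child combined → 1 × 1 = 1 cut set(s).
Ram stack unavailable [AND]: one cut set from each child combined → 1 × 1 × 1 = 1 cut set(s).
Shear sequence inoperative [AND]: one cut set from each child combined → 1 × 1 × 1 = 1 cut set(s).
Backup path fails [AND]: one cut set from each child combined → 1 × 1 = 1 cut set(s).
Annular stack 2 lost [AND]: one cut set from each child combined → 1 × 1 × 1 = 1 cut set(s).
Offshore blowout preventer fails to close [OR]: union of children's cut sets → 5 cut set(s).
Minimal cut sets: {Left pipe ram failed}; {Right blind shear ram trips}; {C shuttle valve faulted}; {Accumulator bank lost, Annular preventer stuck, C shuttle valve 2 offline, Main blind shear ram 2 degraded, Outboard pipe ram 2 lost, Reserve control pod is out, Reserve hydraulic pump is down, Reserve pilot line fails, Secondary umbilical failed, South solenoid is down, Standby hydraulic pump 2 lost}; {Auxiliary pilot line 2 stuck}.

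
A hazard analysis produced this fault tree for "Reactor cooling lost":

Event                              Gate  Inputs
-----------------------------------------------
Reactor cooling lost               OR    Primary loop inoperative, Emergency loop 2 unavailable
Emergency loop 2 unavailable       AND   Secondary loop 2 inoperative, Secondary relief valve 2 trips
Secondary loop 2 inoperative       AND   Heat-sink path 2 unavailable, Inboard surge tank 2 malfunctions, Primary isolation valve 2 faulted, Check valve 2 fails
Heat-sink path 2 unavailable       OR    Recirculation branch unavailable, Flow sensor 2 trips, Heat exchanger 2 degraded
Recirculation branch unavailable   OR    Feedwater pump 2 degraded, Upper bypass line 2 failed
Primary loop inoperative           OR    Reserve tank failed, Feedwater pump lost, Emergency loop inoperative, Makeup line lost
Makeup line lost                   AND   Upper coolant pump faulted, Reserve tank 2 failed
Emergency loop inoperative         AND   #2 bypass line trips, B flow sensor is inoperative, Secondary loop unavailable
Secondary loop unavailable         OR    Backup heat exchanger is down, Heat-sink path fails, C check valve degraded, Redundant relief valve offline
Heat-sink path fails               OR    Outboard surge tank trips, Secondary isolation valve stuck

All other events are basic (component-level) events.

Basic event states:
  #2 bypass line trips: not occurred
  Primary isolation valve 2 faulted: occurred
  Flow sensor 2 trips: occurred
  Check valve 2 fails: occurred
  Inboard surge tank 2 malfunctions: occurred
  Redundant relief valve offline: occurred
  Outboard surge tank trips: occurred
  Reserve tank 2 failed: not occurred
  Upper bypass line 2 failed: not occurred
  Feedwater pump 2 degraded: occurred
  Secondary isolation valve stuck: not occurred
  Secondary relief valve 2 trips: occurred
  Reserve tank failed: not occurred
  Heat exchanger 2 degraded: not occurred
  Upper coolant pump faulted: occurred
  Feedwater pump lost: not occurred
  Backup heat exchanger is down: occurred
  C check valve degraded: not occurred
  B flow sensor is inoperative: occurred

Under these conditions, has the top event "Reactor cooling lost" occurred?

Yes

Heat-sink path fails [OR]: Outboard surge tank trips=occurs, Secondary isolation valve stuck=not → at least one input occurs → occurs.
Secondary loop unavailable [OR]: Backup heat exchanger is down=occurs, Heat-sink path fails=occurs, C check valve degraded=not, Redundant relief valve offline=occurs → at least one input occurs → occurs.
Emergency loop inoperative [AND]: #2 bypass line trips=not, B flow sensor is inoperative=occurs, Secondary loop unavailable=occurs → not all inputs occur → does not occur.
Makeup line lost [AND]: Upper coolant pump faulted=occurs, Reserve tank 2 failed=not → not all inputs occur → does not occur.
Primary loop inoperative [OR]: Reserve tank failed=not, Feedwater pump lost=not, Emergency loop inoperative=not, Makeup line lost=not → no input occurs → does not occur.
Recirculation branch unavailable [OR]: Feedwater pump 2 degraded=occurs, Upper bypass line 2 failed=not → at least one input occurs → occurs.
Heat-sink path 2 unavailable [OR]: Recirculation branch unavailable=occurs, Flow sensor 2 trips=occurs, Heat exchanger 2 degraded=not → at least one input occurs → occurs.
Secondary loop 2 inoperative [AND]: Heat-sink path 2 unavailable=occurs, Inboard surge tank 2 malfunctions=occurs, Primary isolation valve 2 faulted=occurs, Check valve 2 fails=occurs → all inputs occur → occurs.
Emergency loop 2 unavailable [AND]: Secondary loop 2 inoperative=occurs, Secondary relief valve 2 trips=occurs → all inputs occur → occurs.
Reactor cooling lost [OR]: Primary loop inoperative=not, Emergency loop 2 unavailable=occurs → at least one input occurs → occurs.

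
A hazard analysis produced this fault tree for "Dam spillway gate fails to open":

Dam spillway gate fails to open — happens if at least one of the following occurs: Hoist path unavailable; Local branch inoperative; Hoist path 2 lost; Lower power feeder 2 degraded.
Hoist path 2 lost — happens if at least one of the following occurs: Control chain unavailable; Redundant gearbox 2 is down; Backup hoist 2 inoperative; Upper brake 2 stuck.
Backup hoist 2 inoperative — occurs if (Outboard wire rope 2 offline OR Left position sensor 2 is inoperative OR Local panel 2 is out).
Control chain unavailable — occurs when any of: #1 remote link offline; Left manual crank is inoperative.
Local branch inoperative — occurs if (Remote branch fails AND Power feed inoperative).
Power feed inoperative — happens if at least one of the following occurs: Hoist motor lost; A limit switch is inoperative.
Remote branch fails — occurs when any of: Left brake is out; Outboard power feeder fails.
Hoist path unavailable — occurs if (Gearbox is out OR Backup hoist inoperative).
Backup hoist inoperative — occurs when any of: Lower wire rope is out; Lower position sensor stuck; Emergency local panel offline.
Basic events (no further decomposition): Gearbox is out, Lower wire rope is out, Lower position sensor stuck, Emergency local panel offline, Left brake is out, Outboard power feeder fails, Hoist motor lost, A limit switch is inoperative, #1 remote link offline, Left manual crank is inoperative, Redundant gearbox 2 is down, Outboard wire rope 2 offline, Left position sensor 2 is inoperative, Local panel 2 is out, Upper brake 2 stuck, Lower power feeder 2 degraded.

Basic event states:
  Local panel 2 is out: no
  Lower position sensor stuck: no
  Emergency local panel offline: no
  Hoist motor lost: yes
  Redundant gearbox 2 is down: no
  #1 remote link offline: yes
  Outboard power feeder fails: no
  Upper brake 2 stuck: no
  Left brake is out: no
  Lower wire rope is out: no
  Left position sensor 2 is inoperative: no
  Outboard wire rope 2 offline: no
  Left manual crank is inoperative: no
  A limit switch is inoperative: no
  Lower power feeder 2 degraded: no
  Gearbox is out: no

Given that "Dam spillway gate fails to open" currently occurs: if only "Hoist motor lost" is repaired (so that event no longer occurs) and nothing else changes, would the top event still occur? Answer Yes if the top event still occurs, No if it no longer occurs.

Yes

Counterfactual: set "Hoist motor lost" to not occurred.
Backup hoist inoperative [OR]: Lower wire rope is out=not, Lower position sensor stuck=not, Emergency local panel offline=not → no input occurs → does not occur.
Hoist path unavailable [OR]: Gearbox is out=not, Backup hoist inoperative=not → no input occurs → does not occur.
Remote branch fails [OR]: Left brake is out=not, Outboard power feeder fails=not → no input occurs → does not occur.
Power feed inoperative [OR]: Hoist motor lost=not, A limit switch is inoperative=not → no input occurs → does not occur.
Local branch inoperative [AND]: Remote branch fails=not, Power feed inoperative=not → not all inputs occur → does not occur.
Control chain unavailable [OR]: #1 remote link offline=occurs, Left manual crank is inoperative=not → at least one input occurs → occurs.
Backup hoist 2 inoperative [OR]: Outboard wire rope 2 offline=not, Left position sensor 2 is inoperative=not, Local panel 2 is out=not → no input occurs → does not occur.
Hoist path 2 lost [OR]: Control chain unavailable=occurs, Redundant gearbox 2 is down=not, Backup hoist 2 inoperative=not, Upper brake 2 stuck=not → at least one input occurs → occurs.
Dam spillway gate fails to open [OR]: Hoist path unavailable=not, Local branch inoperative=not, Hoist path 2 lost=occurs, Lower power feeder 2 degraded=not → at least one input occurs → occurs.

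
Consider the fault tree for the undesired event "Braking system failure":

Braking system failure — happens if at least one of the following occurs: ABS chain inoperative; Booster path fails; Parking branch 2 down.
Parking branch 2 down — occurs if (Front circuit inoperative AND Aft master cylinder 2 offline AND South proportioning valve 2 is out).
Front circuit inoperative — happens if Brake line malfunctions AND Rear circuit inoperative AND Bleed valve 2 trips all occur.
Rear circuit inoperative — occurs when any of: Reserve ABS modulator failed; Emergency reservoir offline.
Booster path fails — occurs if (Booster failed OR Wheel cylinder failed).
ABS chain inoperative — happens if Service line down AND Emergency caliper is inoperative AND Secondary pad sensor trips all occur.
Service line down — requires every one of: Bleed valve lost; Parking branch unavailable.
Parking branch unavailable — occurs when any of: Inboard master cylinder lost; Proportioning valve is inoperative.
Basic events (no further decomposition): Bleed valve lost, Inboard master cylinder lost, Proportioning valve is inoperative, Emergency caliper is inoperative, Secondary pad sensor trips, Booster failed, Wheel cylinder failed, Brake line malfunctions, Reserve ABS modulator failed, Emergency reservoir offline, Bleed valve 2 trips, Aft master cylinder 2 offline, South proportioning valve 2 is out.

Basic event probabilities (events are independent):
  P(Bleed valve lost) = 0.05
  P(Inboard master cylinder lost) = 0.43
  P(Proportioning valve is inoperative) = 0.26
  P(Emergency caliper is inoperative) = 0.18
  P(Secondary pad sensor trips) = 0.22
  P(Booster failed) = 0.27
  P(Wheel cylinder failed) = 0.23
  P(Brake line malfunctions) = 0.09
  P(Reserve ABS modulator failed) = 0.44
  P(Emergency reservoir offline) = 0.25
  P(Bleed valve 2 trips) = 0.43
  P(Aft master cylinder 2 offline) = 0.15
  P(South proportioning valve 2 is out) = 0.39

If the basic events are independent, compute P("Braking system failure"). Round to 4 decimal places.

0.4393

P(Parking branch unavailable) [OR] = 1 − (1−0.43) × (1−0.26) = 0.578200
P(Service line down) [AND] = 0.05 × 0.578200 = 0.028910
P(ABS chain inoperative) [AND] = 0.028910 × 0.18 × 0.22 = 0.001145
P(Booster path fails) [OR] = 1 − (1−0.27) × (1−0.23) = 0.437900
P(Rear circuit inoperative) [OR] = 1 − (1−0.44) × (1−0.25) = 0.580000
P(Front circuit inoperative) [AND] = 0.09 × 0.580000 × 0.43 = 0.022446
P(Parking branch 2 down) [AND] = 0.022446 × 0.15 × 0.39 = 0.001313
P(Braking system failure) [OR] = 1 − (1−0.001145) × (1−0.437900) × (1−0.001313) = 0.439281
Rounded to 4 decimal places: P(Braking system failure) ≈ 0.4393.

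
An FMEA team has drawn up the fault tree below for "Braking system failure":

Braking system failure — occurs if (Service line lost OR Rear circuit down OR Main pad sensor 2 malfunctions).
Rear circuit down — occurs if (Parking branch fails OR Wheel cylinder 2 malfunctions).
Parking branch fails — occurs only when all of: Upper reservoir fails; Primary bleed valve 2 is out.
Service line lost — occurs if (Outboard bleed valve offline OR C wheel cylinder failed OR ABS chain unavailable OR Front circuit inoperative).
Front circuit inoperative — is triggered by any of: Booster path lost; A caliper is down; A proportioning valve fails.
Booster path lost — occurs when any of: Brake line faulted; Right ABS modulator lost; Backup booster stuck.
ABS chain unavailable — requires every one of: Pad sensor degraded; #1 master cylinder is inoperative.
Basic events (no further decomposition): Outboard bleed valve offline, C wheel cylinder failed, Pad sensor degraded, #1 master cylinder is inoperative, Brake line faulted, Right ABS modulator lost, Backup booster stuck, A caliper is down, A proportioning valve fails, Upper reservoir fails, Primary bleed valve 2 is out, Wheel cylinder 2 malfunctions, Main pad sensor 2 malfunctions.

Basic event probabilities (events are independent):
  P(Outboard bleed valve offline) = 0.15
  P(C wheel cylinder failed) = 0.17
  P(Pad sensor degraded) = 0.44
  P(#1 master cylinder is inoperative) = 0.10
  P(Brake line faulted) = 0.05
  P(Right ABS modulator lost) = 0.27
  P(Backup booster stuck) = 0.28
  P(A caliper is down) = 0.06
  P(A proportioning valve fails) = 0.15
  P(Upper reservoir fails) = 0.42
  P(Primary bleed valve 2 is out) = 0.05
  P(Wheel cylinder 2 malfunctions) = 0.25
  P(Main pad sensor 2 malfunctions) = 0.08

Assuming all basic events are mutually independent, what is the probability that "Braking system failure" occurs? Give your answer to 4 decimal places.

0.8182

P(ABS chain unavailable) [AND] = 0.44 × 0.10 = 0.044000
P(Booster path lost) [OR] = 1 − (1−0.05) × (1−0.27) × (1−0.28) = 0.500680
P(Front circuit inoperative) [OR] = 1 − (1−0.500680) × (1−0.06) × (1−0.15) = 0.601043
P(Service line lost) [OR] = 1 − (1−0.15) × (1−0.17) × (1−0.044000) × (1−0.601043) = 0.730920
P(Parking branch fails) [AND] = 0.42 × 0.05 = 0.021000
P(Rear circuit down) [OR] = 1 − (1−0.021000) × (1−0.25) = 0.265750
P(Braking system failure) [OR] = 1 − (1−0.730920) × (1−0.265750) × (1−0.08) = 0.818234
Rounded to 4 decimal places: P(Braking system failure) ≈ 0.8182.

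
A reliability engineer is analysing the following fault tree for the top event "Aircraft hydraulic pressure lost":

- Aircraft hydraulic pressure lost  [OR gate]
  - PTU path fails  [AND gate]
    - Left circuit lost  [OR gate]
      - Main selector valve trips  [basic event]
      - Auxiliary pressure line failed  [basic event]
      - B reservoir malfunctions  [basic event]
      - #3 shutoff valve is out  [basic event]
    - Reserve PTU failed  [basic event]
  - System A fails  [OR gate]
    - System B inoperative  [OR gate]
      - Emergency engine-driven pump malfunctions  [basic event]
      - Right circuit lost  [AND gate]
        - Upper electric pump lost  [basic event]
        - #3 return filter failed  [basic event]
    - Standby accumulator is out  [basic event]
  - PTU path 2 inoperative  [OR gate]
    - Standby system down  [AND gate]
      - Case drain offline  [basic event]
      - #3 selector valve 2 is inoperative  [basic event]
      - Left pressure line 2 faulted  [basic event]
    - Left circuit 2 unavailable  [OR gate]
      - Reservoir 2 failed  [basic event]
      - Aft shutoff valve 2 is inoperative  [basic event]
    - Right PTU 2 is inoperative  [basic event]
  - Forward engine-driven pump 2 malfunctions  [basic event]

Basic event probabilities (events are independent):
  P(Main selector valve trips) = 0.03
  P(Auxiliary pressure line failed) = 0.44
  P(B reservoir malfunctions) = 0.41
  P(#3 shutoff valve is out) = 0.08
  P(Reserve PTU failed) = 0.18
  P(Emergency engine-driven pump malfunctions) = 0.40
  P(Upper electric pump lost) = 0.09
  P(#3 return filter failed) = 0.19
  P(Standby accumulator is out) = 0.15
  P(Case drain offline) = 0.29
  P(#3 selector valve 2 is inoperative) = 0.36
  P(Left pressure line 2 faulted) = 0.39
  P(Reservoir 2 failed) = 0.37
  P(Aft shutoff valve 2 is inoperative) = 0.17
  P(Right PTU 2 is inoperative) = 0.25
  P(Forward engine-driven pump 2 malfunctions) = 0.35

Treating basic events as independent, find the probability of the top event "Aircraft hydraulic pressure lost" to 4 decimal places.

P(Left circuit lost) [OR] = 1 − (1−0.03) × (1−0.44) × (1−0.41) × (1−0.08) = 0.705151
P(PTU path fails) [AND] = 0.705151 × 0.18 = 0.126927
P(Right circuit lost) [AND] = 0.09 × 0.19 = 0.017100
P(System B inoperative) [OR] = 1 − (1−0.40) × (1−0.017100) = 0.410260
P(System A fails) [OR] = 1 − (1−0.410260) × (1−0.15) = 0.498721
P(Standby system down) [AND] = 0.29 × 0.36 × 0.39 = 0.040716
P(Left circuit 2 unavailable) [OR] = 1 − (1−0.37) × (1−0.17) = 0.477100
P(PTU path 2 inoperative) [OR] = 1 − (1−0.040716) × (1−0.477100) × (1−0.25) = 0.623793
P(Aircraft hydraulic pressure lost) [OR] = 1 − (1−0.126927) × (1−0.498721) × (1−0.623793) × (1−0.35) = 0.892979
Rounded to 4 decimal places: P(Aircraft hydraulic pressure lost) ≈ 0.8930.

0.8930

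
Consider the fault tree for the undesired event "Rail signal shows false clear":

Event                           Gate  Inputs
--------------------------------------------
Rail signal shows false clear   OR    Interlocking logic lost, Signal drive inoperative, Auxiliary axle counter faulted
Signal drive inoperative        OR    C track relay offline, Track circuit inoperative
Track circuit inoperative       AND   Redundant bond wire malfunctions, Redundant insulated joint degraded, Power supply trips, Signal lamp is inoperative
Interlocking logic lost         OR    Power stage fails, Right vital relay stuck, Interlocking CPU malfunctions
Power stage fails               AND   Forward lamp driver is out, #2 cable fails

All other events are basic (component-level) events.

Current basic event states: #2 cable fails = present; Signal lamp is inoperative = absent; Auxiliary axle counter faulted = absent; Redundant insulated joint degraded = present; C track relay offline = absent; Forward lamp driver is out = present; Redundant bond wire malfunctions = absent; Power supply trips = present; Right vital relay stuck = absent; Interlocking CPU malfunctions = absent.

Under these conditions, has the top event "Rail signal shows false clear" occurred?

Yes

Power stage fails [AND]: Forward lamp driver is out=occurs, #2 cable fails=occurs → all inputs occur → occurs.
Interlocking logic lost [OR]: Power stage fails=occurs, Right vital relay stuck=not, Interlocking CPU malfunctions=not → at least one input occurs → occurs.
Track circuit inoperative [AND]: Redundant bond wire malfunctions=not, Redundant insulated joint degraded=occurs, Power supply trips=occurs, Signal lamp is inoperative=not → not all inputs occur → does not occur.
Signal drive inoperative [OR]: C track relay offline=not, Track circuit inoperative=not → no input occurs → does not occur.
Rail signal shows false clear [OR]: Interlocking logic lost=occurs, Signal drive inoperative=not, Auxiliary axle counter faulted=not → at least one input occurs → occurs.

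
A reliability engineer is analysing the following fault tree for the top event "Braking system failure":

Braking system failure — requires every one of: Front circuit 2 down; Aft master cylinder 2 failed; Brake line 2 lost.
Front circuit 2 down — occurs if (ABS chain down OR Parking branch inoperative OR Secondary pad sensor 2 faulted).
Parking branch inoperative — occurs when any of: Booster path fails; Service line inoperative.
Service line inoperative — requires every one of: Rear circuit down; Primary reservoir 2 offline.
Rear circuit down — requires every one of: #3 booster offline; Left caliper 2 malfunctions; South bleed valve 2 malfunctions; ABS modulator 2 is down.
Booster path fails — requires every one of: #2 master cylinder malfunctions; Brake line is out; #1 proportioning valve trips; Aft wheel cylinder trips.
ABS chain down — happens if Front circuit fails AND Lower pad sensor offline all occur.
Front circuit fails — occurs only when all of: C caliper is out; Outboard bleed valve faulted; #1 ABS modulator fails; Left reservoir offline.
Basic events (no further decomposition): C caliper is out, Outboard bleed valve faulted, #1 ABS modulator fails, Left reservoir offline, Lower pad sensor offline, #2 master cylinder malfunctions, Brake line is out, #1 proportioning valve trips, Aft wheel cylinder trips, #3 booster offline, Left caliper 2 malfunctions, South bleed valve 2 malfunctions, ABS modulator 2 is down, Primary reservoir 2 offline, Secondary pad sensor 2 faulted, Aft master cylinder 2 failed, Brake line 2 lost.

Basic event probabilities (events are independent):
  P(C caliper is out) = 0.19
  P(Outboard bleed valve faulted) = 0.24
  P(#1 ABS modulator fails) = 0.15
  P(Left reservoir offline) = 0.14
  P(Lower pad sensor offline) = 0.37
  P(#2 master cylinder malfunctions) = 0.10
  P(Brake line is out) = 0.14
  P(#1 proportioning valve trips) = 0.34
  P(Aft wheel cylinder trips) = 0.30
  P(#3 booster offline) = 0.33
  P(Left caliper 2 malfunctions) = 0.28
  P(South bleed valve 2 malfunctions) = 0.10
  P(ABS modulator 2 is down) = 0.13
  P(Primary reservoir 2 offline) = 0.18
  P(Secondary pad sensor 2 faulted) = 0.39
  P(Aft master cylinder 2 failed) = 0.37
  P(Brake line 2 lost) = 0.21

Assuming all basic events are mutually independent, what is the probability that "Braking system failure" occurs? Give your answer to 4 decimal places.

P(Front circuit fails) [AND] = 0.19 × 0.24 × 0.15 × 0.14 = 0.000958
P(ABS chain down) [AND] = 0.000958 × 0.37 = 0.000354
P(Booster path fails) [AND] = 0.10 × 0.14 × 0.34 × 0.30 = 0.001428
P(Rear circuit down) [AND] = 0.33 × 0.28 × 0.10 × 0.13 = 0.001201
P(Service line inoperative) [AND] = 0.001201 × 0.18 = 0.000216
P(Parking branch inoperative) [OR] = 1 − (1−0.001428) × (1−0.000216) = 0.001644
P(Front circuit 2 down) [OR] = 1 − (1−0.000354) × (1−0.001644) × (1−0.39) = 0.391218
P(Braking system failure) [AND] = 0.391218 × 0.37 × 0.21 = 0.030398
Rounded to 4 decimal places: P(Braking system failure) ≈ 0.0304.

0.0304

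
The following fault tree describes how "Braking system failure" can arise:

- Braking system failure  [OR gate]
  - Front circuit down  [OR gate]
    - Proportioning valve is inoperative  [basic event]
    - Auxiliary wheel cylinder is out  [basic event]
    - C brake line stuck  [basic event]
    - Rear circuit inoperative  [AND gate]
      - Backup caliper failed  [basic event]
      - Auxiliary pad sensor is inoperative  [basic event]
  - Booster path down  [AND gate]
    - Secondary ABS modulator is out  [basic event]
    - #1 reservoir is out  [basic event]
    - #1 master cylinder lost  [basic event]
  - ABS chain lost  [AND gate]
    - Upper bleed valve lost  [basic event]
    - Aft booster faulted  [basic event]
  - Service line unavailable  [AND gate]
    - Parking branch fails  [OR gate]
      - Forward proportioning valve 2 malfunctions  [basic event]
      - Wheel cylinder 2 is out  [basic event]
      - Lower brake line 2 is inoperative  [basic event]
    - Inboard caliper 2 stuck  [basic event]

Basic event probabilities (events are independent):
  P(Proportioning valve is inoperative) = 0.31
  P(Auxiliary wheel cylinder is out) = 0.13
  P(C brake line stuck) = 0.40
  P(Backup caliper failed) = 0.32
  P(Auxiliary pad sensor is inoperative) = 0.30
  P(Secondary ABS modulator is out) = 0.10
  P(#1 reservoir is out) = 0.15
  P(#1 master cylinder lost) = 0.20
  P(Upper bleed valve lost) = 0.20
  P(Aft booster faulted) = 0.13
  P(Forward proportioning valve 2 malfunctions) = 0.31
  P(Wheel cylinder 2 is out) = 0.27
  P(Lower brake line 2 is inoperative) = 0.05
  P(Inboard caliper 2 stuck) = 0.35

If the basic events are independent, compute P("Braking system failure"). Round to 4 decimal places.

0.7415

P(Rear circuit inoperative) [AND] = 0.32 × 0.30 = 0.096000
P(Front circuit down) [OR] = 1 − (1−0.31) × (1−0.13) × (1−0.40) × (1−0.096000) = 0.674397
P(Booster path down) [AND] = 0.10 × 0.15 × 0.20 = 0.003000
P(ABS chain lost) [AND] = 0.20 × 0.13 = 0.026000
P(Parking branch fails) [OR] = 1 − (1−0.31) × (1−0.27) × (1−0.05) = 0.521485
P(Service line unavailable) [AND] = 0.521485 × 0.35 = 0.182520
P(Braking system failure) [OR] = 1 − (1−0.674397) × (1−0.003000) × (1−0.026000) × (1−0.182520) = 0.741524
Rounded to 4 decimal places: P(Braking system failure) ≈ 0.7415.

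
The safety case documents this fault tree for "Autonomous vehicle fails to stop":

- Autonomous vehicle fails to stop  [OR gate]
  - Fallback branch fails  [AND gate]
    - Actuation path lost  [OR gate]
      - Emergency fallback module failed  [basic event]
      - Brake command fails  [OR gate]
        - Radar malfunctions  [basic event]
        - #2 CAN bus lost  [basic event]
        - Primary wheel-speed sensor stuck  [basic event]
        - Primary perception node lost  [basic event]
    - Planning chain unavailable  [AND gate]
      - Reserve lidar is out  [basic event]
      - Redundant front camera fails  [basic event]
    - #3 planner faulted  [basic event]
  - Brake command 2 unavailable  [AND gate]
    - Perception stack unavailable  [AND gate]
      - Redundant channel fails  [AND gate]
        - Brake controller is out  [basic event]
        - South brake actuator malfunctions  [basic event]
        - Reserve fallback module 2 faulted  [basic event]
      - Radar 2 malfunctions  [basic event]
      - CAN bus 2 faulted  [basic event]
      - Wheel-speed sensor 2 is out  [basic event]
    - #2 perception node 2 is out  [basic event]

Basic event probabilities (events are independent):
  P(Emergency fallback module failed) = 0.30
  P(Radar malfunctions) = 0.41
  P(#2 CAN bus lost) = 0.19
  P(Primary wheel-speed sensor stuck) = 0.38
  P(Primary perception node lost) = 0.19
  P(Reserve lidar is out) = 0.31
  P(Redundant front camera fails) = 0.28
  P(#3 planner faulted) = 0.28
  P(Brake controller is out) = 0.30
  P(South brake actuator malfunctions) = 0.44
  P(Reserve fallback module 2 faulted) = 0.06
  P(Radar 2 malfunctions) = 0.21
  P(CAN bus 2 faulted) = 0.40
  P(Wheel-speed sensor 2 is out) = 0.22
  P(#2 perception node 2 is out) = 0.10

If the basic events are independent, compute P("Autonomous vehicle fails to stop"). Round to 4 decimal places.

0.0202

P(Brake command fails) [OR] = 1 − (1−0.41) × (1−0.19) × (1−0.38) × (1−0.19) = 0.759999
P(Actuation path lost) [OR] = 1 − (1−0.30) × (1−0.759999) = 0.831999
P(Planning chain unavailable) [AND] = 0.31 × 0.28 = 0.086800
P(Fallback branch fails) [AND] = 0.831999 × 0.086800 × 0.28 = 0.020221
P(Redundant channel fails) [AND] = 0.30 × 0.44 × 0.06 = 0.007920
P(Perception stack unavailable) [AND] = 0.007920 × 0.21 × 0.40 × 0.22 = 0.000146
P(Brake command 2 unavailable) [AND] = 0.000146 × 0.10 = 0.000015
P(Autonomous vehicle fails to stop) [OR] = 1 − (1−0.020221) × (1−0.000015) = 0.020236
Rounded to 4 decimal places: P(Autonomous vehicle fails to stop) ≈ 0.0202.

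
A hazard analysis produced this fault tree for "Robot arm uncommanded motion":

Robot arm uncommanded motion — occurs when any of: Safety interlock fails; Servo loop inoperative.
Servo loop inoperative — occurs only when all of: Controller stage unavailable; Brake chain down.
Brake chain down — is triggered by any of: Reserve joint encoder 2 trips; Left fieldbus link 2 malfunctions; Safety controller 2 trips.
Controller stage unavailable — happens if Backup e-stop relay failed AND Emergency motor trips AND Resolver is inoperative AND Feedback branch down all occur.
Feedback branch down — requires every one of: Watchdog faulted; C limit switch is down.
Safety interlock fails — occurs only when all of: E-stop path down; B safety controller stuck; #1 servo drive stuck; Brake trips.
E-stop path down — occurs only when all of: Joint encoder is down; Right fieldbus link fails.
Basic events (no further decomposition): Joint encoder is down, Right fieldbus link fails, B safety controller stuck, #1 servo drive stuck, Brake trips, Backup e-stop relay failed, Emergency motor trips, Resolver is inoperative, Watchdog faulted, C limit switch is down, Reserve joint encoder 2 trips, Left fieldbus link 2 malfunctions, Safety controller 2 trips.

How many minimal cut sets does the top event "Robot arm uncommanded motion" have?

4

E-stop path down [AND]: one cut set from each child combined → 1 × 1 = 1 cut set(s).
Safety interlock fails [AND]: one cut set from each child combined → 1 × 1 × 1 × 1 = 1 cut set(s).
Feedback branch down [AND]: one cut set from each child combined → 1 × 1 = 1 cut set(s).
Controller stage unavailable [AND]: one cut set from each child combined → 1 × 1 × 1 × 1 = 1 cut set(s).
Brake chain down [OR]: union of children's cut sets → 3 cut set(s).
Servo loop inoperative [AND]: one cut set from each child combined → 1 × 3 = 3 cut set(s).
Robot arm uncommanded motion [OR]: union of children's cut sets → 4 cut set(s).
Minimal cut sets: {#1 servo drive stuck, B safety controller stuck, Brake trips, Joint encoder is down, Right fieldbus link fails}; {Backup e-stop relay failed, C limit switch is down, Emergency motor trips, Reserve joint encoder 2 trips, Resolver is inoperative, Watchdog faulted}; {Backup e-stop relay failed, C limit switch is down, Emergency motor trips, Left fieldbus link 2 malfunctions, Resolver is inoperative, Watchdog faulted}; {Backup e-stop relay failed, C limit switch is down, Emergency motor trips, Resolver is inoperative, Safety controller 2 trips, Watchdog faulted}.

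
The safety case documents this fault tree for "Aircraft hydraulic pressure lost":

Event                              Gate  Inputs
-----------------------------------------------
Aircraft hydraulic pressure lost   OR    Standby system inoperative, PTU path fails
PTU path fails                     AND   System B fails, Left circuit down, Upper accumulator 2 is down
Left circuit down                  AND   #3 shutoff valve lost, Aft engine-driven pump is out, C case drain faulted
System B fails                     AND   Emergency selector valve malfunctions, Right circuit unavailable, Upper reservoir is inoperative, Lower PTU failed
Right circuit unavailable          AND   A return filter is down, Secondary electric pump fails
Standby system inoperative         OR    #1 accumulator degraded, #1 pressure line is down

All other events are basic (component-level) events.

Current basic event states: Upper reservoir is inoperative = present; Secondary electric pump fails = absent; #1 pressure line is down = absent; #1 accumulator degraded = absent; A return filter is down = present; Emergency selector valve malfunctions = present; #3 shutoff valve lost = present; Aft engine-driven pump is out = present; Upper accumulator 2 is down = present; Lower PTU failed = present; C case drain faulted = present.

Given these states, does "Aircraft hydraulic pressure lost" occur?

Standby system inoperative [OR]: #1 accumulator degraded=not, #1 pressure line is down=not → no input occurs → does not occur.
Right circuit unavailable [AND]: A return filter is down=occurs, Secondary electric pump fails=not → not all inputs occur → does not occur.
System B fails [AND]: Emergency selector valve malfunctions=occurs, Right circuit unavailable=not, Upper reservoir is inoperative=occurs, Lower PTU failed=occurs → not all inputs occur → does not occur.
Left circuit down [AND]: #3 shutoff valve lost=occurs, Aft engine-driven pump is out=occurs, C case drain faulted=occurs → all inputs occur → occurs.
PTU path fails [AND]: System B fails=not, Left circuit down=occurs, Upper accumulator 2 is down=occurs → not all inputs occur → does not occur.
Aircraft hydraulic pressure lost [OR]: Standby system inoperative=not, PTU path fails=not → no input occurs → does not occur.

No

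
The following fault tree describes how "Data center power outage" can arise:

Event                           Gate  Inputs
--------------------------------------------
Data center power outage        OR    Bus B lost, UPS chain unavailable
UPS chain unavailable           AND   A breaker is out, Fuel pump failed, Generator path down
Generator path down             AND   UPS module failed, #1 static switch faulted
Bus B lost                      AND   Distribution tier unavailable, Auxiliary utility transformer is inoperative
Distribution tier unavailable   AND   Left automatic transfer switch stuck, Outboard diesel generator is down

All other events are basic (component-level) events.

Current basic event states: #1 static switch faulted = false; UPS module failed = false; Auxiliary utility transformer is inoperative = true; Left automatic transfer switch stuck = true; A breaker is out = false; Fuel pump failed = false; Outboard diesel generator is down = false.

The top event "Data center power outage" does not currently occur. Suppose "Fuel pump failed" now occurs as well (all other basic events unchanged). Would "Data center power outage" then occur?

Counterfactual: set "Fuel pump failed" to occurred.
Distribution tier unavailable [AND]: Left automatic transfer switch stuck=occurs, Outboard diesel generator is down=not → not all inputs occur → does not occur.
Bus B lost [AND]: Distribution tier unavailable=not, Auxiliary utility transformer is inoperative=occurs → not all inputs occur → does not occur.
Generator path down [AND]: UPS module failed=not, #1 static switch faulted=not → not all inputs occur → does not occur.
UPS chain unavailable [AND]: A breaker is out=not, Fuel pump failed=occurs, Generator path down=not → not all inputs occur → does not occur.
Data center power outage [OR]: Bus B lost=not, UPS chain unavailable=not → no input occurs → does not occur.

No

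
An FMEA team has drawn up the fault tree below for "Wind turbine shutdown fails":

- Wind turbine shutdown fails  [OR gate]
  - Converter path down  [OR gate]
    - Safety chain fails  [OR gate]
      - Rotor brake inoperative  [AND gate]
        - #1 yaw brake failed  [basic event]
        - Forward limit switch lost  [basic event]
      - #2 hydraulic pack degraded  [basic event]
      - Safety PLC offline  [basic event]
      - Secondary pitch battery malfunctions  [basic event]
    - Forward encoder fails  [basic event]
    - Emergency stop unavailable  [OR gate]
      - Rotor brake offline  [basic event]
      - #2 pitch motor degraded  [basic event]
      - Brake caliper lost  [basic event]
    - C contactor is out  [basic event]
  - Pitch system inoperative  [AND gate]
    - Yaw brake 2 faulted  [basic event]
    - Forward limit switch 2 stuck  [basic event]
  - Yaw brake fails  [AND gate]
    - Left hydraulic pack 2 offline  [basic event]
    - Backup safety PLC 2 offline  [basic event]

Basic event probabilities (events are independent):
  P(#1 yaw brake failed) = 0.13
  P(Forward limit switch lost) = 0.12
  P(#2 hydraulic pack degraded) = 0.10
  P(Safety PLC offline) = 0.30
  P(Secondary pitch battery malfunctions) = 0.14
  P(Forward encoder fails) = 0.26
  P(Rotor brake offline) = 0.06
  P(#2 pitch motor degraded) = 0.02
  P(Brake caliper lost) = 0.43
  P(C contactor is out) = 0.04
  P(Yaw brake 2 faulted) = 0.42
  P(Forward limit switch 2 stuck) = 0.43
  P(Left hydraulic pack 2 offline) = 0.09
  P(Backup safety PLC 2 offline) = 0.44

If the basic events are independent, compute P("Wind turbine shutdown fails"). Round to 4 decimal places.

0.8434

P(Rotor brake inoperative) [AND] = 0.13 × 0.12 = 0.015600
P(Safety chain fails) [OR] = 1 − (1−0.015600) × (1−0.10) × (1−0.30) × (1−0.14) = 0.466652
P(Emergency stop unavailable) [OR] = 1 − (1−0.06) × (1−0.02) × (1−0.43) = 0.474916
P(Converter path down) [OR] = 1 − (1−0.466652) × (1−0.26) × (1−0.474916) × (1−0.04) = 0.801051
P(Pitch system inoperative) [AND] = 0.42 × 0.43 = 0.180600
P(Yaw brake fails) [AND] = 0.09 × 0.44 = 0.039600
P(Wind turbine shutdown fails) [OR] = 1 − (1−0.801051) × (1−0.180600) × (1−0.039600) = 0.843437
Rounded to 4 decimal places: P(Wind turbine shutdown fails) ≈ 0.8434.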